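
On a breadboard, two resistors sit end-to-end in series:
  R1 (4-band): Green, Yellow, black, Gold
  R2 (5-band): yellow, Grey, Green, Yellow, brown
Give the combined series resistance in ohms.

4850054 Ω

R1: green, yellow → 54; black ×1 → 54 Ω.
R2: yellow, grey, green → 485; yellow ×10^4 → 4850000 Ω.
Series: 54 + 4850000 = 4850054 Ω.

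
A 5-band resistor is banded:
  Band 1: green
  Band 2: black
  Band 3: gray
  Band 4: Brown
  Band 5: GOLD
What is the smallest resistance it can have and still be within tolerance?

4826 Ω

Green → 5 (first significant figure)
Black → 0 (second significant figure)
Grey → 8 (third significant figure)
Brown → ×10 multiplier
Gold → ±5% tolerance
508 × 10 = 5080 Ω
Smallest = 5080 × (1 − 5/100) = 4826 Ω.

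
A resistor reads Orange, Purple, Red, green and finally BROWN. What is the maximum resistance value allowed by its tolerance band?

Orange → 3 (first significant figure)
Violet → 7 (second significant figure)
Red → 2 (third significant figure)
Green → ×10^5 multiplier
Brown → ±1% tolerance
372 × 100000 = 37200000 Ω
Maximum = 37200000 × (1 + 1/100) = 37572000 Ω.

37572000 Ω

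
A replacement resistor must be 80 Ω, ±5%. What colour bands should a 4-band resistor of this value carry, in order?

grey, black, black, gold

80 Ω = 80 × 10^0.
8 → grey
0 → black
Multiplier 10^0 → black.
±5% tolerance → gold.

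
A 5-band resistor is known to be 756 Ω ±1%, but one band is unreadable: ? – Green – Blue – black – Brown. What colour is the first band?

756 Ω = 756 × 10^0.
The first band gives digit 7 of the significand, and 7 is violet.

violet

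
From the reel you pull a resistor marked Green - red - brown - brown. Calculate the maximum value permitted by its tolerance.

Green → 5 (first significant figure)
Red → 2 (second significant figure)
Brown → ×10 multiplier
Brown → ±1% tolerance
52 × 10 = 520 Ω
Maximum = 520 × (1 + 1/100) = 525.2 Ω.

525.2 Ω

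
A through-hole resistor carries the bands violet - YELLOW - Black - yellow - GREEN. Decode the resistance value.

Violet → 7 (first significant figure)
Yellow → 4 (second significant figure)
Black → 0 (third significant figure)
Yellow → ×10^4 multiplier
740 × 10000 = 7400000 Ω

7400000 Ω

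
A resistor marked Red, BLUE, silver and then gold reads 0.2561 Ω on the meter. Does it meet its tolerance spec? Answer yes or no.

yes

Red → 2 (first significant figure)
Blue → 6 (second significant figure)
Silver → ×0.01 multiplier
Gold → ±5% tolerance
26 × 0.01 = 0.26 Ω
Allowed range: 0.247 Ω to 0.273 Ω.
0.2561 Ω lies inside that range.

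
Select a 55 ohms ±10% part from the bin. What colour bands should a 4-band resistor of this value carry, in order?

55 Ω = 55 × 10^0.
5 → green
5 → green
Multiplier 10^0 → black.
±10% tolerance → silver.

green, green, black, silver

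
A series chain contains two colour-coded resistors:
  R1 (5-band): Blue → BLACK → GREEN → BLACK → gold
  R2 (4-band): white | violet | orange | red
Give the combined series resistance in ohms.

97605 Ω

R1: blue, black, green → 605; black ×1 → 605 Ω.
R2: white, violet → 97; orange ×10^3 → 97000 Ω.
Series: 605 + 97000 = 97605 Ω.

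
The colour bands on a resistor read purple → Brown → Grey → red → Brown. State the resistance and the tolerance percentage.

Violet → 7 (first significant figure)
Brown → 1 (second significant figure)
Grey → 8 (third significant figure)
Red → ×10^2 multiplier
Brown → ±1% tolerance
718 × 100 = 71800 Ω

71800 Ω ±1%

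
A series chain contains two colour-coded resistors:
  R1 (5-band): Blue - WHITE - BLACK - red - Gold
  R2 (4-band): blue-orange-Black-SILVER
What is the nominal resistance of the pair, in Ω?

R1: blue, white, black → 690; red ×10^2 → 69000 Ω.
R2: blue, orange → 63; black ×1 → 63 Ω.
Series: 69000 + 63 = 69063 Ω.

69063 Ω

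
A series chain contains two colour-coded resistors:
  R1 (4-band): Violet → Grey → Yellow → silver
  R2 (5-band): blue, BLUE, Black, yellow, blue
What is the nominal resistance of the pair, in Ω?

7380000 Ω

R1: violet, grey → 78; yellow ×10^4 → 780000 Ω.
R2: blue, blue, black → 660; yellow ×10^4 → 6600000 Ω.
Series: 780000 + 6600000 = 7380000 Ω.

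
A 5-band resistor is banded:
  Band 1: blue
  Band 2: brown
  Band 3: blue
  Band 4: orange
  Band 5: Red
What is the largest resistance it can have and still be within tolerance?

628320 Ω

Blue → 6 (first significant figure)
Brown → 1 (second significant figure)
Blue → 6 (third significant figure)
Orange → ×10^3 multiplier
Red → ±2% tolerance
616 × 1000 = 616000 Ω
Largest = 616000 × (1 + 2/100) = 628320 Ω.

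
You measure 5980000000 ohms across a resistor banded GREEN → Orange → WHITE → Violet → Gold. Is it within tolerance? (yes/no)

Green → 5 (first significant figure)
Orange → 3 (second significant figure)
White → 9 (third significant figure)
Violet → ×10^7 multiplier
Gold → ±5% tolerance
539 × 10000000 = 5390000000 Ω
Allowed range: 5120500000 Ω to 5659500000 Ω.
5980000000 ohms lies outside that range.

no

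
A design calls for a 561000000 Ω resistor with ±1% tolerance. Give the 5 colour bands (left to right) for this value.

green, blue, brown, blue, brown

561000000 Ω = 561 × 10^6.
5 → green
6 → blue
1 → brown
Multiplier 10^6 → blue.
±1% tolerance → brown.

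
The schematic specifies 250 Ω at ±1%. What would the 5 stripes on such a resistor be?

red, green, black, black, brown

250 Ω = 250 × 10^0.
2 → red
5 → green
0 → black
Multiplier 10^0 → black.
±1% tolerance → brown.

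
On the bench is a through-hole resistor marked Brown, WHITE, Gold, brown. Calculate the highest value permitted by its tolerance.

Brown → 1 (first significant figure)
White → 9 (second significant figure)
Gold → ×0.1 multiplier
Brown → ±1% tolerance
19 × 0.1 = 1.9 Ω
Highest = 1.9 × (1 + 1/100) = 1.919 Ω.

1.919 Ω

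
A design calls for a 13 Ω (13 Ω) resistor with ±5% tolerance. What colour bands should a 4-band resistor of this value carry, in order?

brown, orange, black, gold

13 Ω = 13 × 10^0.
1 → brown
3 → orange
Multiplier 10^0 → black.
±5% tolerance → gold.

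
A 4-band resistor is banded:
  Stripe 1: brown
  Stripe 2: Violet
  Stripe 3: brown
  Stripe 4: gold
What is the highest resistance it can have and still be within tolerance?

Brown → 1 (first significant figure)
Violet → 7 (second significant figure)
Brown → ×10 multiplier
Gold → ±5% tolerance
17 × 10 = 170 Ω
Highest = 170 × (1 + 5/100) = 178.5 Ω.

178.5 Ω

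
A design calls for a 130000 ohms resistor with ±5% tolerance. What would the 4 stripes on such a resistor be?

brown, orange, yellow, gold

130000 Ω = 13 × 10^4.
1 → brown
3 → orange
Multiplier 10^4 → yellow.
±5% tolerance → gold.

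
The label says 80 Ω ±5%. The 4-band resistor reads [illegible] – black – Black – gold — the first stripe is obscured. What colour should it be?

80 Ω = 80 × 10^0.
The first band gives digit 8 of the significand, and 8 is grey.

grey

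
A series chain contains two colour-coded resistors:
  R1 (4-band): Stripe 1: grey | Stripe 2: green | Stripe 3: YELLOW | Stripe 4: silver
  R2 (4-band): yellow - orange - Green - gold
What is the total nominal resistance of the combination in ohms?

R1: grey, green → 85; yellow ×10^4 → 850000 Ω.
R2: yellow, orange → 43; green ×10^5 → 4300000 Ω.
Series: 850000 + 4300000 = 5150000 Ω.

5150000 Ω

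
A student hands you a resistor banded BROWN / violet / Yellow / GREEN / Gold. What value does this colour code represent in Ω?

Brown → 1 (first significant figure)
Violet → 7 (second significant figure)
Yellow → 4 (third significant figure)
Green → ×10^5 multiplier
174 × 100000 = 17400000 Ω

17400000 Ω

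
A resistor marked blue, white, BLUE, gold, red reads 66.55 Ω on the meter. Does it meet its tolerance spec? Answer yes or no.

Blue → 6 (first significant figure)
White → 9 (second significant figure)
Blue → 6 (third significant figure)
Gold → ×0.1 multiplier
Red → ±2% tolerance
696 × 0.1 = 69.6 Ω
Allowed range: 68.208 Ω to 70.992 Ω.
66.55 Ω lies outside that range.

no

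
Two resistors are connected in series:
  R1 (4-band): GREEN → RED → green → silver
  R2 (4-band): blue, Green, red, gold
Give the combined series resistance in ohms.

5206500 Ω

R1: green, red → 52; green ×10^5 → 5200000 Ω.
R2: blue, green → 65; red ×10^2 → 6500 Ω.
Series: 5200000 + 6500 = 5206500 Ω.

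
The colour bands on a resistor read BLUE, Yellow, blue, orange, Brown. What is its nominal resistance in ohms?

Blue → 6 (first significant figure)
Yellow → 4 (second significant figure)
Blue → 6 (third significant figure)
Orange → ×10^3 multiplier
646 × 1000 = 646000 Ω

646000 Ω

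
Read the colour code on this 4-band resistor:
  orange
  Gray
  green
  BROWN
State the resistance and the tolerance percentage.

Orange → 3 (first significant figure)
Grey → 8 (second significant figure)
Green → ×10^5 multiplier
Brown → ±1% tolerance
38 × 100000 = 3800000 Ω

3800000 Ω ±1%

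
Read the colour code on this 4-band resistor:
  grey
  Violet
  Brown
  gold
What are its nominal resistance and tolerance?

Grey → 8 (first significant figure)
Violet → 7 (second significant figure)
Brown → ×10 multiplier
Gold → ±5% tolerance
87 × 10 = 870 Ω

870 Ω ±5%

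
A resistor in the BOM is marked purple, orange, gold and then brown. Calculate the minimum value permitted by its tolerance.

Violet → 7 (first significant figure)
Orange → 3 (second significant figure)
Gold → ×0.1 multiplier
Brown → ±1% tolerance
73 × 0.1 = 7.3 Ω
Minimum = 7.3 × (1 − 1/100) = 7.227 Ω.

7.227 Ω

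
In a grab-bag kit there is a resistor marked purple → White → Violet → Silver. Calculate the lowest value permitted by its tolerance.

711000000 Ω

Violet → 7 (first significant figure)
White → 9 (second significant figure)
Violet → ×10^7 multiplier
Silver → ±10% tolerance
79 × 10000000 = 790000000 Ω
Lowest = 790000000 × (1 − 10/100) = 711000000 Ω.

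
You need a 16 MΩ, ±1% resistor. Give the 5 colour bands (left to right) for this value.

brown, blue, black, green, brown

16000000 Ω = 160 × 10^5.
1 → brown
6 → blue
0 → black
Multiplier 10^5 → green.
±1% tolerance → brown.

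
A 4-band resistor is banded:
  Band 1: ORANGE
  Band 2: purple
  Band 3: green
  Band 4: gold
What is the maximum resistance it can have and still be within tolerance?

Orange → 3 (first significant figure)
Violet → 7 (second significant figure)
Green → ×10^5 multiplier
Gold → ±5% tolerance
37 × 100000 = 3700000 Ω
Maximum = 3700000 × (1 + 5/100) = 3885000 Ω.

3885000 Ω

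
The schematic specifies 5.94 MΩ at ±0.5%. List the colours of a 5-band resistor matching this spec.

5940000 Ω = 594 × 10^4.
5 → green
9 → white
4 → yellow
Multiplier 10^4 → yellow.
±0.5% tolerance → green.

green, white, yellow, yellow, green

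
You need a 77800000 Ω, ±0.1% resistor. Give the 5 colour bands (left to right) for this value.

violet, violet, grey, green, violet

77800000 Ω = 778 × 10^5.
7 → violet
7 → violet
8 → grey
Multiplier 10^5 → green.
±0.1% tolerance → violet.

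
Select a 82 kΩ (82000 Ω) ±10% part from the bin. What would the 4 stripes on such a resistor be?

82000 Ω = 82 × 10^3.
8 → grey
2 → red
Multiplier 10^3 → orange.
±10% tolerance → silver.

grey, red, orange, silver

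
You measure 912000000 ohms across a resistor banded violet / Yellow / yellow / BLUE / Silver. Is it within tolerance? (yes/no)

no

Violet → 7 (first significant figure)
Yellow → 4 (second significant figure)
Yellow → 4 (third significant figure)
Blue → ×10^6 multiplier
Silver → ±10% tolerance
744 × 1000000 = 744000000 Ω
Allowed range: 669600000 Ω to 818400000 Ω.
912000000 ohms lies outside that range.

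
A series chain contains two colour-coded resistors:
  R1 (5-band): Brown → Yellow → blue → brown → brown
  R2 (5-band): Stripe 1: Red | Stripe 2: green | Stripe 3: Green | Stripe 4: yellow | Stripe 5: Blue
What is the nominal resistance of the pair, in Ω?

2551460 Ω

R1: brown, yellow, blue → 146; brown ×10 → 1460 Ω.
R2: red, green, green → 255; yellow ×10^4 → 2550000 Ω.
Series: 1460 + 2550000 = 2551460 Ω.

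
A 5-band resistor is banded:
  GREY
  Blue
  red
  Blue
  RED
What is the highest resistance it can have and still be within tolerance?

879240000 Ω

Grey → 8 (first significant figure)
Blue → 6 (second significant figure)
Red → 2 (third significant figure)
Blue → ×10^6 multiplier
Red → ±2% tolerance
862 × 1000000 = 862000000 Ω
Highest = 862000000 × (1 + 2/100) = 879240000 Ω.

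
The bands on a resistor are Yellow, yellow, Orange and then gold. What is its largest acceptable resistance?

46200 Ω

Yellow → 4 (first significant figure)
Yellow → 4 (second significant figure)
Orange → ×10^3 multiplier
Gold → ±5% tolerance
44 × 1000 = 44000 Ω
Largest = 44000 × (1 + 5/100) = 46200 Ω.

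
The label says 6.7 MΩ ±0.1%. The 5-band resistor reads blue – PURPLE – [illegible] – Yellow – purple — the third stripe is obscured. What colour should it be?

black

6700000 Ω = 670 × 10^4.
The third band gives digit 0 of the significand, and 0 is black.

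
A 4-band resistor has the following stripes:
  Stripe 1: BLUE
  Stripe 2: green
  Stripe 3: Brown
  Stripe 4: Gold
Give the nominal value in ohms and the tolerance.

650 Ω ±5%

Blue → 6 (first significant figure)
Green → 5 (second significant figure)
Brown → ×10 multiplier
Gold → ±5% tolerance
65 × 10 = 650 Ω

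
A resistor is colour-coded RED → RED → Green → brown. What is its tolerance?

The last band, brown, is the tolerance band.
Brown corresponds to ±1%.

±1%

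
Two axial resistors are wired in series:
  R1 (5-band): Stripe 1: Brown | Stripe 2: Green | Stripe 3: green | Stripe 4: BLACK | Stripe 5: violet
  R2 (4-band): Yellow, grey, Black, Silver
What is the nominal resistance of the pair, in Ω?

R1: brown, green, green → 155; black ×1 → 155 Ω.
R2: yellow, grey → 48; black ×1 → 48 Ω.
Series: 155 + 48 = 203 Ω.

203 Ω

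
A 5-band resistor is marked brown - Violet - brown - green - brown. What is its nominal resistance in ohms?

17100000 Ω

Brown → 1 (first significant figure)
Violet → 7 (second significant figure)
Brown → 1 (third significant figure)
Green → ×10^5 multiplier
171 × 100000 = 17100000 Ω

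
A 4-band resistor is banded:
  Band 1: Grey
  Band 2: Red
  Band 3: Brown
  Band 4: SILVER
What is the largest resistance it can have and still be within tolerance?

902 Ω

Grey → 8 (first significant figure)
Red → 2 (second significant figure)
Brown → ×10 multiplier
Silver → ±10% tolerance
82 × 10 = 820 Ω
Largest = 820 × (1 + 10/100) = 902 Ω.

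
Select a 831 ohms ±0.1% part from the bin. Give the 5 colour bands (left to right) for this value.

831 Ω = 831 × 10^0.
8 → grey
3 → orange
1 → brown
Multiplier 10^0 → black.
±0.1% tolerance → violet.

grey, orange, brown, black, violet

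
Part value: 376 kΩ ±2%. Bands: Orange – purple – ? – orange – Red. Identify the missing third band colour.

blue

376000 Ω = 376 × 10^3.
The third band gives digit 6 of the significand, and 6 is blue.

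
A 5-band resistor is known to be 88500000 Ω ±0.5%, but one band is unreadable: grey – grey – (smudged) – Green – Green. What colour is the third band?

88500000 Ω = 885 × 10^5.
The third band gives digit 5 of the significand, and 5 is green.

green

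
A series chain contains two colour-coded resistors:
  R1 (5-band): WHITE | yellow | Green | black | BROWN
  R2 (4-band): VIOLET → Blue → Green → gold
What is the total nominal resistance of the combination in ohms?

R1: white, yellow, green → 945; black ×1 → 945 Ω.
R2: violet, blue → 76; green ×10^5 → 7600000 Ω.
Series: 945 + 7600000 = 7600945 Ω.

7600945 Ω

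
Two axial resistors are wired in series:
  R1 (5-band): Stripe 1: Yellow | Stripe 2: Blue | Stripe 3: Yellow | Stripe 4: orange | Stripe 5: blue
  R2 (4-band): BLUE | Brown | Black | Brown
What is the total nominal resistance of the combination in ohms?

464061 Ω

R1: yellow, blue, yellow → 464; orange ×10^3 → 464000 Ω.
R2: blue, brown → 61; black ×1 → 61 Ω.
Series: 464000 + 61 = 464061 Ω.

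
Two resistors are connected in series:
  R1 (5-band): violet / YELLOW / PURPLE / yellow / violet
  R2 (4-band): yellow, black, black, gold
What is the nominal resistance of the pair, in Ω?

7470040 Ω

R1: violet, yellow, violet → 747; yellow ×10^4 → 7470000 Ω.
R2: yellow, black → 40; black ×1 → 40 Ω.
Series: 7470000 + 40 = 7470040 Ω.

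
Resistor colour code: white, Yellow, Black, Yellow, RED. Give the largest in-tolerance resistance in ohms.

9588000 Ω

White → 9 (first significant figure)
Yellow → 4 (second significant figure)
Black → 0 (third significant figure)
Yellow → ×10^4 multiplier
Red → ±2% tolerance
940 × 10000 = 9400000 Ω
Largest = 9400000 × (1 + 2/100) = 9588000 Ω.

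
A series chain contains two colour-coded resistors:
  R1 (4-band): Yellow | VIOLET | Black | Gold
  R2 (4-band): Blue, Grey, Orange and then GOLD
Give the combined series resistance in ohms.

R1: yellow, violet → 47; black ×1 → 47 Ω.
R2: blue, grey → 68; orange ×10^3 → 68000 Ω.
Series: 47 + 68000 = 68047 Ω.

68047 Ω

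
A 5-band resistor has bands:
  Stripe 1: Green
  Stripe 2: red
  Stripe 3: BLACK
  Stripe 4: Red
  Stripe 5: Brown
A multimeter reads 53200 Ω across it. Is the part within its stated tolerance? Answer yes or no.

Green → 5 (first significant figure)
Red → 2 (second significant figure)
Black → 0 (third significant figure)
Red → ×10^2 multiplier
Brown → ±1% tolerance
520 × 100 = 52000 Ω
Allowed range: 51480 Ω to 52520 Ω.
53200 Ω lies outside that range.

no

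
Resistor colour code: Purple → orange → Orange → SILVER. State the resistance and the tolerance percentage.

73000 Ω ±10%

Violet → 7 (first significant figure)
Orange → 3 (second significant figure)
Orange → ×10^3 multiplier
Silver → ±10% tolerance
73 × 1000 = 73000 Ω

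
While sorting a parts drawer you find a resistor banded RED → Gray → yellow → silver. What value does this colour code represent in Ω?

280000 Ω

Red → 2 (first significant figure)
Grey → 8 (second significant figure)
Yellow → ×10^4 multiplier
28 × 10000 = 280000 Ω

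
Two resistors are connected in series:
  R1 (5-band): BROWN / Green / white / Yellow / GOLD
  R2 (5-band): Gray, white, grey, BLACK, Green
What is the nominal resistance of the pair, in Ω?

1590898 Ω

R1: brown, green, white → 159; yellow ×10^4 → 1590000 Ω.
R2: grey, white, grey → 898; black ×1 → 898 Ω.
Series: 1590000 + 898 = 1590898 Ω.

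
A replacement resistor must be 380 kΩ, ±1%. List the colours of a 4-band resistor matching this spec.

380000 Ω = 38 × 10^4.
3 → orange
8 → grey
Multiplier 10^4 → yellow.
±1% tolerance → brown.

orange, grey, yellow, brown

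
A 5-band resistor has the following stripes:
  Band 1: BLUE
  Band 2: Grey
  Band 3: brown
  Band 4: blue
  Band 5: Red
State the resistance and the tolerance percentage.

681000000 Ω ±2%

Blue → 6 (first significant figure)
Grey → 8 (second significant figure)
Brown → 1 (third significant figure)
Blue → ×10^6 multiplier
Red → ±2% tolerance
681 × 1000000 = 681000000 Ω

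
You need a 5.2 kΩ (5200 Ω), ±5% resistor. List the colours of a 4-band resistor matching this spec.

5200 Ω = 52 × 10^2.
5 → green
2 → red
Multiplier 10^2 → red.
±5% tolerance → gold.

green, red, red, gold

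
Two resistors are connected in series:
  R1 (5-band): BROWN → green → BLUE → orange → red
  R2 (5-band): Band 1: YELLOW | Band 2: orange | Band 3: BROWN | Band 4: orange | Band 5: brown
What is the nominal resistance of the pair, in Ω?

R1: brown, green, blue → 156; orange ×10^3 → 156000 Ω.
R2: yellow, orange, brown → 431; orange ×10^3 → 431000 Ω.
Series: 156000 + 431000 = 587000 Ω.

587000 Ω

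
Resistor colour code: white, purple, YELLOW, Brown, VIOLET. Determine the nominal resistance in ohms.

9740 Ω

White → 9 (first significant figure)
Violet → 7 (second significant figure)
Yellow → 4 (third significant figure)
Brown → ×10 multiplier
974 × 10 = 9740 Ω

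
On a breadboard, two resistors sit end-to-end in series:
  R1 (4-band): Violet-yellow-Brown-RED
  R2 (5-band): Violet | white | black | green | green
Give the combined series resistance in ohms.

79000740 Ω

R1: violet, yellow → 74; brown ×10 → 740 Ω.
R2: violet, white, black → 790; green ×10^5 → 79000000 Ω.
Series: 740 + 79000000 = 79000740 Ω.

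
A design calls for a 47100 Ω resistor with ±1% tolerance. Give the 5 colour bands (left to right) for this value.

47100 Ω = 471 × 10^2.
4 → yellow
7 → violet
1 → brown
Multiplier 10^2 → red.
±1% tolerance → brown.

yellow, violet, brown, red, brown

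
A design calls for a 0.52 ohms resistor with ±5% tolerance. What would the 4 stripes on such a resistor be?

green, red, silver, gold

0.52 Ω = 52 × 10^-2.
5 → green
2 → red
Multiplier 10^-2 → silver.
±5% tolerance → gold.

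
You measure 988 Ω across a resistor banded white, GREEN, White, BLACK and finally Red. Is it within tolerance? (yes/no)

no

White → 9 (first significant figure)
Green → 5 (second significant figure)
White → 9 (third significant figure)
Black → ×1 multiplier
Red → ±2% tolerance
959 × 1 = 959 Ω
Allowed range: 939.82 Ω to 978.18 Ω.
988 Ω lies outside that range.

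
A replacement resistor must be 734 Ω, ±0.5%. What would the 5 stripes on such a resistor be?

violet, orange, yellow, black, green

734 Ω = 734 × 10^0.
7 → violet
3 → orange
4 → yellow
Multiplier 10^0 → black.
±0.5% tolerance → green.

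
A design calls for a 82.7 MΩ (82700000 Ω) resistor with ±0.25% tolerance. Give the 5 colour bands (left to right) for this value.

grey, red, violet, green, blue

82700000 Ω = 827 × 10^5.
8 → grey
2 → red
7 → violet
Multiplier 10^5 → green.
±0.25% tolerance → blue.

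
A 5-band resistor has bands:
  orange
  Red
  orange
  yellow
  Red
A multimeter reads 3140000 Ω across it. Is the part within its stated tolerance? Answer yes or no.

no

Orange → 3 (first significant figure)
Red → 2 (second significant figure)
Orange → 3 (third significant figure)
Yellow → ×10^4 multiplier
Red → ±2% tolerance
323 × 10000 = 3230000 Ω
Allowed range: 3165400 Ω to 3294600 Ω.
3140000 Ω lies outside that range.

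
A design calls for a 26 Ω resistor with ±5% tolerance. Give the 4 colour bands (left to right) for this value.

red, blue, black, gold

26 Ω = 26 × 10^0.
2 → red
6 → blue
Multiplier 10^0 → black.
±5% tolerance → gold.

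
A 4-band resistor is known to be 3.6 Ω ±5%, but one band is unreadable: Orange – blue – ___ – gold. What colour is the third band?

3.6 Ω = 36 × 10^-1.
The third band is the multiplier, 10^-1, which is gold.

gold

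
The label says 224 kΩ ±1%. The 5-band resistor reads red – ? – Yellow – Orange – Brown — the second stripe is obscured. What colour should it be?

224000 Ω = 224 × 10^3.
The second band gives digit 2 of the significand, and 2 is red.

red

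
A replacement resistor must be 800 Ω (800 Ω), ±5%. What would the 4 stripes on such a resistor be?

800 Ω = 80 × 10^1.
8 → grey
0 → black
Multiplier 10^1 → brown.
±5% tolerance → gold.

grey, black, brown, gold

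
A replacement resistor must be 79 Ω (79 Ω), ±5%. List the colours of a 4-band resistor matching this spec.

violet, white, black, gold

79 Ω = 79 × 10^0.
7 → violet
9 → white
Multiplier 10^0 → black.
±5% tolerance → gold.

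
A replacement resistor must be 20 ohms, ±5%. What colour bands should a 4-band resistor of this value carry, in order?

red, black, black, gold

20 Ω = 20 × 10^0.
2 → red
0 → black
Multiplier 10^0 → black.
±5% tolerance → gold.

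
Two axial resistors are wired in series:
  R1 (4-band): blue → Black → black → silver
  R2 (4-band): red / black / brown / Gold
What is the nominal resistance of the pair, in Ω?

R1: blue, black → 60; black ×1 → 60 Ω.
R2: red, black → 20; brown ×10 → 200 Ω.
Series: 60 + 200 = 260 Ω.

260 Ω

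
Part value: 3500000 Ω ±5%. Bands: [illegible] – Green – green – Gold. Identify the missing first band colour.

3500000 Ω = 35 × 10^5.
The first band gives digit 3 of the significand, and 3 is orange.

orange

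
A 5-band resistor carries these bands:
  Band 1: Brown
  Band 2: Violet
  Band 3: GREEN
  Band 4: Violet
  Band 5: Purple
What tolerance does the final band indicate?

±0.1%

The last band, violet, is the tolerance band.
Violet corresponds to ±0.1%.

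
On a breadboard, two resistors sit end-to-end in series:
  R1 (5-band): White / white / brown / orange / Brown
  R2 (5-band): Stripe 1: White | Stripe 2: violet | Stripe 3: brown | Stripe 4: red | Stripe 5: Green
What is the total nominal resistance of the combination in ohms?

R1: white, white, brown → 991; orange ×10^3 → 991000 Ω.
R2: white, violet, brown → 971; red ×10^2 → 97100 Ω.
Series: 991000 + 97100 = 1088100 Ω.

1088100 Ω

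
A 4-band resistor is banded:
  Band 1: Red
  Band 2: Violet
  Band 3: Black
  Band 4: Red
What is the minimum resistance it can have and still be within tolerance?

Red → 2 (first significant figure)
Violet → 7 (second significant figure)
Black → ×1 multiplier
Red → ±2% tolerance
27 × 1 = 27 Ω
Minimum = 27 × (1 − 2/100) = 26.46 Ω.

26.46 Ω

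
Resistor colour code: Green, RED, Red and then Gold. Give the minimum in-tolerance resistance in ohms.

Green → 5 (first significant figure)
Red → 2 (second significant figure)
Red → ×10^2 multiplier
Gold → ±5% tolerance
52 × 100 = 5200 Ω
Minimum = 5200 × (1 − 5/100) = 4940 Ω.

4940 Ω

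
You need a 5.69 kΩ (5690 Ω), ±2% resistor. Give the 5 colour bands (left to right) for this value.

green, blue, white, brown, red

5690 Ω = 569 × 10^1.
5 → green
6 → blue
9 → white
Multiplier 10^1 → brown.
±2% tolerance → red.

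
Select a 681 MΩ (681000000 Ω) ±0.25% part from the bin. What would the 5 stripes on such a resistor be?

681000000 Ω = 681 × 10^6.
6 → blue
8 → grey
1 → brown
Multiplier 10^6 → blue.
±0.25% tolerance → blue.

blue, grey, brown, blue, blue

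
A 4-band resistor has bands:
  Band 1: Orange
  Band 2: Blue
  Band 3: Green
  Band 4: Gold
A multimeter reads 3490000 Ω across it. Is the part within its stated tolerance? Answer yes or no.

yes

Orange → 3 (first significant figure)
Blue → 6 (second significant figure)
Green → ×10^5 multiplier
Gold → ±5% tolerance
36 × 100000 = 3600000 Ω
Allowed range: 3420000 Ω to 3780000 Ω.
3490000 Ω lies inside that range.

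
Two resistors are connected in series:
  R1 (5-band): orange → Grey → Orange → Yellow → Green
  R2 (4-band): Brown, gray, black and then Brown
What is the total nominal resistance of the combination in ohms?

R1: orange, grey, orange → 383; yellow ×10^4 → 3830000 Ω.
R2: brown, grey → 18; black ×1 → 18 Ω.
Series: 3830000 + 18 = 3830018 Ω.

3830018 Ω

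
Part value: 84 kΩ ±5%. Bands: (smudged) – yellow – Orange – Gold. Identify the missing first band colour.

grey

84000 Ω = 84 × 10^3.
The first band gives digit 8 of the significand, and 8 is grey.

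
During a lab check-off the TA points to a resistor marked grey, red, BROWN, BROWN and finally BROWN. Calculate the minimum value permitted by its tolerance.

Grey → 8 (first significant figure)
Red → 2 (second significant figure)
Brown → 1 (third significant figure)
Brown → ×10 multiplier
Brown → ±1% tolerance
821 × 10 = 8210 Ω
Minimum = 8210 × (1 − 1/100) = 8127.9 Ω.

8127.9 Ω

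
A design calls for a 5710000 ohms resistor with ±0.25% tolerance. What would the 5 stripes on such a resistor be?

green, violet, brown, yellow, blue

5710000 Ω = 571 × 10^4.
5 → green
7 → violet
1 → brown
Multiplier 10^4 → yellow.
±0.25% tolerance → blue.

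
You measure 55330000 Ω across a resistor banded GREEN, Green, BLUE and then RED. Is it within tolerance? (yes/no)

yes

Green → 5 (first significant figure)
Green → 5 (second significant figure)
Blue → ×10^6 multiplier
Red → ±2% tolerance
55 × 1000000 = 55000000 Ω
Allowed range: 53900000 Ω to 56100000 Ω.
55330000 Ω lies inside that range.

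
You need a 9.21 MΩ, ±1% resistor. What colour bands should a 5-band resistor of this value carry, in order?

9210000 Ω = 921 × 10^4.
9 → white
2 → red
1 → brown
Multiplier 10^4 → yellow.
±1% tolerance → brown.

white, red, brown, yellow, brown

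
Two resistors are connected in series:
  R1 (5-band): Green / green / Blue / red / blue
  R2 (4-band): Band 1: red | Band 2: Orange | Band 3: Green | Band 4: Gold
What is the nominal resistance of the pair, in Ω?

R1: green, green, blue → 556; red ×10^2 → 55600 Ω.
R2: red, orange → 23; green ×10^5 → 2300000 Ω.
Series: 55600 + 2300000 = 2355600 Ω.

2355600 Ω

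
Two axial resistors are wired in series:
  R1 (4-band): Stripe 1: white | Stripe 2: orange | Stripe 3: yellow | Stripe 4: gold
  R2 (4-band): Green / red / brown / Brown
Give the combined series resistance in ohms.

930520 Ω

R1: white, orange → 93; yellow ×10^4 → 930000 Ω.
R2: green, red → 52; brown ×10 → 520 Ω.
Series: 930000 + 520 = 930520 Ω.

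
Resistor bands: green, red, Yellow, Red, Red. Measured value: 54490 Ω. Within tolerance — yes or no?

no

Green → 5 (first significant figure)
Red → 2 (second significant figure)
Yellow → 4 (third significant figure)
Red → ×10^2 multiplier
Red → ±2% tolerance
524 × 100 = 52400 Ω
Allowed range: 51352 Ω to 53448 Ω.
54490 Ω lies outside that range.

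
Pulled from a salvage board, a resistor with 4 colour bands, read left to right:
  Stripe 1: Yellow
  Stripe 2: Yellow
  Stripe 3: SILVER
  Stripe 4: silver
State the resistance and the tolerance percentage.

0.44 Ω ±10%

Yellow → 4 (first significant figure)
Yellow → 4 (second significant figure)
Silver → ×0.01 multiplier
Silver → ±10% tolerance
44 × 0.01 = 0.44 Ω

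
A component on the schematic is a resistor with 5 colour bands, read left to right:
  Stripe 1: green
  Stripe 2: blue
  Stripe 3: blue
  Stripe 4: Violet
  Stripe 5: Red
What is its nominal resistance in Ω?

Green → 5 (first significant figure)
Blue → 6 (second significant figure)
Blue → 6 (third significant figure)
Violet → ×10^7 multiplier
566 × 10000000 = 5660000000 Ω

5660000000 Ω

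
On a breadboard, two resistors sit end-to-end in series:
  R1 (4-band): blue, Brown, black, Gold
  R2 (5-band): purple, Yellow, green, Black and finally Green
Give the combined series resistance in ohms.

806 Ω

R1: blue, brown → 61; black ×1 → 61 Ω.
R2: violet, yellow, green → 745; black ×1 → 745 Ω.
Series: 61 + 745 = 806 Ω.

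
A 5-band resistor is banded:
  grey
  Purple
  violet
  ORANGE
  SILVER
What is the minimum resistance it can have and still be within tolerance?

789300 Ω

Grey → 8 (first significant figure)
Violet → 7 (second significant figure)
Violet → 7 (third significant figure)
Orange → ×10^3 multiplier
Silver → ±10% tolerance
877 × 1000 = 877000 Ω
Minimum = 877000 × (1 − 10/100) = 789300 Ω.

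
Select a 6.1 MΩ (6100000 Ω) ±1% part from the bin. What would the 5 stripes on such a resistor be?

blue, brown, black, yellow, brown

6100000 Ω = 610 × 10^4.
6 → blue
1 → brown
0 → black
Multiplier 10^4 → yellow.
±1% tolerance → brown.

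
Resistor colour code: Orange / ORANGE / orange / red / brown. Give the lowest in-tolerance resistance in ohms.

32967 Ω

Orange → 3 (first significant figure)
Orange → 3 (second significant figure)
Orange → 3 (third significant figure)
Red → ×10^2 multiplier
Brown → ±1% tolerance
333 × 100 = 33300 Ω
Lowest = 33300 × (1 − 1/100) = 32967 Ω.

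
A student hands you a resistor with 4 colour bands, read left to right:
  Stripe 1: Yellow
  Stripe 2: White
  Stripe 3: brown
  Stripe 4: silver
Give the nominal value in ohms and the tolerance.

Yellow → 4 (first significant figure)
White → 9 (second significant figure)
Brown → ×10 multiplier
Silver → ±10% tolerance
49 × 10 = 490 Ω

490 Ω ±10%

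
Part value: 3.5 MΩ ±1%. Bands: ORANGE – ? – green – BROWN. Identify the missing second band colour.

green

3500000 Ω = 35 × 10^5.
The second band gives digit 5 of the significand, and 5 is green.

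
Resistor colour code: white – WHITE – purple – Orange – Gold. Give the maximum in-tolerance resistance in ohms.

1046850 Ω

White → 9 (first significant figure)
White → 9 (second significant figure)
Violet → 7 (third significant figure)
Orange → ×10^3 multiplier
Gold → ±5% tolerance
997 × 1000 = 997000 Ω
Maximum = 997000 × (1 + 5/100) = 1046850 Ω.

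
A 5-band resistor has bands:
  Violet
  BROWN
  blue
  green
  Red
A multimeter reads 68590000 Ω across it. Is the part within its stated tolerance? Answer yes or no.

Violet → 7 (first significant figure)
Brown → 1 (second significant figure)
Blue → 6 (third significant figure)
Green → ×10^5 multiplier
Red → ±2% tolerance
716 × 100000 = 71600000 Ω
Allowed range: 70168000 Ω to 73032000 Ω.
68590000 Ω lies outside that range.

no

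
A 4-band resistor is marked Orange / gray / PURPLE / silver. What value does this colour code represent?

380000000 Ω

Orange → 3 (first significant figure)
Grey → 8 (second significant figure)
Violet → ×10^7 multiplier
38 × 10000000 = 380000000 Ω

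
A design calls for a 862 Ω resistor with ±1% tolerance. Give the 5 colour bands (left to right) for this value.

grey, blue, red, black, brown

862 Ω = 862 × 10^0.
8 → grey
6 → blue
2 → red
Multiplier 10^0 → black.
±1% tolerance → brown.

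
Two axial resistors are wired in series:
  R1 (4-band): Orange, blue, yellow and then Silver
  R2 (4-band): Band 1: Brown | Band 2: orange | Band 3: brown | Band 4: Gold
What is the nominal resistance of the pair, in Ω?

R1: orange, blue → 36; yellow ×10^4 → 360000 Ω.
R2: brown, orange → 13; brown ×10 → 130 Ω.
Series: 360000 + 130 = 360130 Ω.

360130 Ω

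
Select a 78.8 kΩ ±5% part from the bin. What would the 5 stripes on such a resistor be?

78800 Ω = 788 × 10^2.
7 → violet
8 → grey
8 → grey
Multiplier 10^2 → red.
±5% tolerance → gold.

violet, grey, grey, red, gold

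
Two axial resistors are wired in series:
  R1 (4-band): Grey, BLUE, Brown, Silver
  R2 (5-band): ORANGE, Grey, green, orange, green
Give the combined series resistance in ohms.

R1: grey, blue → 86; brown ×10 → 860 Ω.
R2: orange, grey, green → 385; orange ×10^3 → 385000 Ω.
Series: 860 + 385000 = 385860 Ω.

385860 Ω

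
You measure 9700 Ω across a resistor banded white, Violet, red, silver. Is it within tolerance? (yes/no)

yes

White → 9 (first significant figure)
Violet → 7 (second significant figure)
Red → ×10^2 multiplier
Silver → ±10% tolerance
97 × 100 = 9700 Ω
Allowed range: 8730 Ω to 10670 Ω.
9700 Ω lies inside that range.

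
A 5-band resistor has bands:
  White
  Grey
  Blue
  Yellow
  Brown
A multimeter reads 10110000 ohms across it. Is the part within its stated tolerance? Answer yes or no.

no

White → 9 (first significant figure)
Grey → 8 (second significant figure)
Blue → 6 (third significant figure)
Yellow → ×10^4 multiplier
Brown → ±1% tolerance
986 × 10000 = 9860000 Ω
Allowed range: 9761400 Ω to 9958600 Ω.
10110000 ohms lies outside that range.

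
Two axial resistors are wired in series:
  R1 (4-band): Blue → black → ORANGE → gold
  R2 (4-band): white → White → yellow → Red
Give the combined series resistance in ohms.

R1: blue, black → 60; orange ×10^3 → 60000 Ω.
R2: white, white → 99; yellow ×10^4 → 990000 Ω.
Series: 60000 + 990000 = 1050000 Ω.

1050000 Ω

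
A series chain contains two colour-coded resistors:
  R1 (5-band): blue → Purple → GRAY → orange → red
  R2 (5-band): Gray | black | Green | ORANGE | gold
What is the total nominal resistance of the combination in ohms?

R1: blue, violet, grey → 678; orange ×10^3 → 678000 Ω.
R2: grey, black, green → 805; orange ×10^3 → 805000 Ω.
Series: 678000 + 805000 = 1483000 Ω.

1483000 Ω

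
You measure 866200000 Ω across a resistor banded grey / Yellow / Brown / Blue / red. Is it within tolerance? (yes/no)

Grey → 8 (first significant figure)
Yellow → 4 (second significant figure)
Brown → 1 (third significant figure)
Blue → ×10^6 multiplier
Red → ±2% tolerance
841 × 1000000 = 841000000 Ω
Allowed range: 824180000 Ω to 857820000 Ω.
866200000 Ω lies outside that range.

no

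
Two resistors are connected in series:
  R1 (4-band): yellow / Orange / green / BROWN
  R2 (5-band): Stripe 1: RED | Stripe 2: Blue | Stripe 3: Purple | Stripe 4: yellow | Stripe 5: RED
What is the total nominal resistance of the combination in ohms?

6970000 Ω

R1: yellow, orange → 43; green ×10^5 → 4300000 Ω.
R2: red, blue, violet → 267; yellow ×10^4 → 2670000 Ω.
Series: 4300000 + 2670000 = 6970000 Ω.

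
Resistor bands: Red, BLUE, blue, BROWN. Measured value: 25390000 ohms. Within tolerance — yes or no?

Red → 2 (first significant figure)
Blue → 6 (second significant figure)
Blue → ×10^6 multiplier
Brown → ±1% tolerance
26 × 1000000 = 26000000 Ω
Allowed range: 25740000 Ω to 26260000 Ω.
25390000 ohms lies outside that range.

no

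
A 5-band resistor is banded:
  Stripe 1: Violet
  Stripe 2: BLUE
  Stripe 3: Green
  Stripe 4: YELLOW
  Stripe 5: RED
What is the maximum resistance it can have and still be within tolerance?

7803000 Ω

Violet → 7 (first significant figure)
Blue → 6 (second significant figure)
Green → 5 (third significant figure)
Yellow → ×10^4 multiplier
Red → ±2% tolerance
765 × 10000 = 7650000 Ω
Maximum = 7650000 × (1 + 2/100) = 7803000 Ω.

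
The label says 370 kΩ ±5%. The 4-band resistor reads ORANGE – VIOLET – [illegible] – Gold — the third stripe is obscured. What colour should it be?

yellow

370000 Ω = 37 × 10^4.
The third band is the multiplier, 10^4, which is yellow.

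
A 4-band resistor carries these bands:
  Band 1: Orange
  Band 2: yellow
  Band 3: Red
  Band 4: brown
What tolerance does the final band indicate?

The last band, brown, is the tolerance band.
Brown corresponds to ±1%.

±1%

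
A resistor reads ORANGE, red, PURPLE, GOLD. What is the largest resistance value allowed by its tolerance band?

336000000 Ω

Orange → 3 (first significant figure)
Red → 2 (second significant figure)
Violet → ×10^7 multiplier
Gold → ±5% tolerance
32 × 10000000 = 320000000 Ω
Largest = 320000000 × (1 + 5/100) = 336000000 Ω.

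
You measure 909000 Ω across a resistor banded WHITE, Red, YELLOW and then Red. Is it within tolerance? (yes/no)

White → 9 (first significant figure)
Red → 2 (second significant figure)
Yellow → ×10^4 multiplier
Red → ±2% tolerance
92 × 10000 = 920000 Ω
Allowed range: 901600 Ω to 938400 Ω.
909000 Ω lies inside that range.

yes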